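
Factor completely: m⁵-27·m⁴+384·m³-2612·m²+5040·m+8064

Among the possible rational roots, m = 6 is a root, so (m-6) is a factor; dividing leaves m⁴-21·m³+258·m²-1064·m-1344.
Continuing, m = -1 is a root, so (m+1) divides it; the quotient is m³-22·m²+280·m-1344.
Then m = 8 is a root, giving the factor (m-8) and quotient m²-14·m+168.
The quadratic m²-14·m+168 has discriminant -476 < 0 and is irreducible over ℤ.

(m+1)·(m-6)·(m-8)·(m²-14·m+168)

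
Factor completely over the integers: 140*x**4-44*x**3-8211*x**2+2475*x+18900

(2*x+15)*(2*x-15)*(5*x+7)*(7*x-12)

Among the possible rational roots, x = 12/7 is a root, so (7*x-12) is a factor; dividing leaves 20*x**3+28*x**2-1125*x-1575.
Continuing, x = -7/5 is a root, giving the factor (5*x+7) and quotient 4*x**2-225.
The remaining quadratic factors as (2*x-15)(2*x+15).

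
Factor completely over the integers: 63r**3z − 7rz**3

Every term has a factor of 7rz. Then 9r**2 − z**2 = (3r)² − (z)².

7rz(3r + z)(3r − z)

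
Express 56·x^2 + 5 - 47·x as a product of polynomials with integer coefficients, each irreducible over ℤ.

(7·x - 5)·(8·x - 1)

Need a pair with product 56·5 = 280 and sum -47: that's -7 and -40.
Split the middle term: 56·x^2 - 7·x - 40·x + 5 = 7·x·(8·x - 1) - 5·(8·x - 1).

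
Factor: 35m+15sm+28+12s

Group as (15sm+12s) + (35m+28) = 3s(5m+4) + 7(5m+4).
Both groups share the factor (5m+4).

(3s+7)(5m+4)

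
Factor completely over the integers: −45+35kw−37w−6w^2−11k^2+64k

Group: −11k(k−3w−5) + (2w+9)(k−3w−5); both groups contain (k−3w−5).

−(11k−2w−9)(k−3w−5)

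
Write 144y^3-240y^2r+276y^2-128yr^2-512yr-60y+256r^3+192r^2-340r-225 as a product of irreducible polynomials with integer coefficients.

(6y-8r+9)(6y-8r-5)(4y+4r+5)

Group: 6y(24y^2-8yr+10y-32r^2-60r-25) + (-8r+9)(24y^2-8yr+10y-32r^2-60r-25); both groups contain (24y^2-8yr+10y-32r^2-60r-25), so (6y-8r+9) is a factor with cofactor 24y^2-8yr+10y-32r^2-60r-25.
The cofactor groups again: 24y^2-8yr+10y-32r^2-60r-25 = 4y(6y-8r-5) + (4r+5)(6y-8r-5); both groups contain (6y-8r-5), giving (4y+4r+5)(6y-8r-5).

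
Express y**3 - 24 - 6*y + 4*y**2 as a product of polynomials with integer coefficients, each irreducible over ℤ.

Group as (y**3 - 6*y) + (4*y**2 - 24) = y*(y**2 - 6) + 4*(y**2 - 6).
Both groups share the factor (y**2 - 6).

(y + 4)*(y**2 - 6)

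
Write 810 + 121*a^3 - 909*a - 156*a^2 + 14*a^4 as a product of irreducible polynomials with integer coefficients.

(2*a - 5)*(7*a - 6)*(a + 3)*(a + 9)

Among the possible rational roots, a = -9 is a root, so (a + 9) is a factor; dividing leaves 14*a^3 - 5*a^2 - 111*a + 90.
Next, a = -3 is a root, so (a + 3) divides it; the quotient is 14*a^2 - 47*a + 30.
The remaining quadratic factors as (7*a - 6)(2*a - 5).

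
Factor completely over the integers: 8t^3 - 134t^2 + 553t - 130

By the rational root theorem, t = 1/4 is a root, so (4t - 1) is a factor; dividing leaves 2t^2 - 33t + 130.
The remaining quadratic factors as (2t - 13)(t - 10).

(2t - 13)(4t - 1)(t - 10)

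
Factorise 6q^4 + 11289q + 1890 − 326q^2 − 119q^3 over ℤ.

(6q + 1)(q + 9)(q − 14)(q − 15)

Among the possible rational roots, q = −1/6 is a root, so (6q + 1) divides it; the quotient is q^3 − 20q^2 − 51q + 1890.
Continuing, q = 14 is a root, so (q − 14) divides it; the quotient is q^2 − 6q − 135.
The remaining quadratic factors as (q + 9)(q − 15).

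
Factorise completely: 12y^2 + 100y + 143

Need a pair with product 12·143 = 1716 and sum 100: that's 78 and 22.
Split the middle term: 12y^2 + 78y + 22y + 143 = 6y(2y + 13) + 11(2y + 13).

(2y + 13)(6y + 11)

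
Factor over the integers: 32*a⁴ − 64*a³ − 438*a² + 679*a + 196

(2*a + 7)*(4*a + 1)*(4*a − 7)*(a − 4)

Trying the rational-root candidates, a = 4 is a root, so (a − 4) is a factor; dividing leaves 32*a³ + 64*a² − 182*a − 49.
Then a = 7/4 is a root, so (4*a − 7) is a factor; dividing leaves 8*a² + 30*a + 7.
The remaining quadratic factors as (2*a + 7)(4*a + 1).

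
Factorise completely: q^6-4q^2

q^2(q^2+2)(q^2-2)

Factor out q^2 first: what remains is q^4-4.
Recognize a difference of squares with the parts q^2 and 2.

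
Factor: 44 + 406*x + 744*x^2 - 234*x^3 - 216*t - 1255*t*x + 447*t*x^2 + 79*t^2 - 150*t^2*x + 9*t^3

Group: 9*t*(t^2 - 16*t*x + 9*t + 39*x^2 - 137*x - 22) + (-6*x - 2)*(t^2 - 16*t*x + 9*t + 39*x^2 - 137*x - 22); both groups contain (t^2 - 16*t*x + 9*t + 39*x^2 - 137*x - 22), so (9*t - 6*x - 2) is a factor with cofactor t^2 - 16*t*x + 9*t + 39*x^2 - 137*x - 22.
The cofactor groups again: t^2 - 16*t*x + 9*t + 39*x^2 - 137*x - 22 = t*(t - 3*x + 11) + (-13*x - 2)*(t - 3*x + 11); both groups contain (t - 3*x + 11), giving (t - 13*x - 2)*(t - 3*x + 11).

(9*t - 6*x - 2)*(t - 13*x - 2)*(t - 3*x + 11)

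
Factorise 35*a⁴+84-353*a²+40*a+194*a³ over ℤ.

(5*a+2)*(7*a-6)*(a+7)*(a-1)

Testing divisors of the constant over divisors of the leading coefficient, a = 1 is a root, so (a-1) divides it; the quotient is 35*a³+229*a²-124*a-84.
Continuing, a = -7 is a root, so (a+7) divides it; the quotient is 35*a²-16*a-12.
The remaining quadratic factors as (5*a+2)(7*a-6).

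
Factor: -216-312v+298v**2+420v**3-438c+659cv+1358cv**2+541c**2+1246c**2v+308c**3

Group: 4c(77c**2+119cv-38c+42v**2-8v-24) + (10v+9)(77c**2+119cv-38c+42v**2-8v-24); both groups contain (77c**2+119cv-38c+42v**2-8v-24), so (4c+10v+9) is a factor with cofactor 77c**2+119cv-38c+42v**2-8v-24.
The cofactor groups again: 77c**2+119cv-38c+42v**2-8v-24 = 7c(11c+6v+4) + (7v-6)(11c+6v+4); both groups contain (11c+6v+4), giving (7c+7v-6)(11c+6v+4).

(11c+6v+4)(4c+10v+9)(7c+7v-6)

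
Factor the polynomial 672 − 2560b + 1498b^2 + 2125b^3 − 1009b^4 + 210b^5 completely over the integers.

(5b − 2)(6b + 7)(7b − 4)(b^2 − 5b + 12)

By the rational root theorem, b = −7/6 is a root, so (6b + 7) divides it; the quotient is 35b^4 − 209b^3 + 598b^2 − 448b + 96.
Continuing, b = 2/5 is a root, giving the factor (5b − 2) and quotient 7b^3 − 39b^2 + 104b − 48.
Then b = 4/7 is a root, so (7b − 4) is a factor; dividing leaves b^2 − 5b + 12.
The quadratic b^2 − 5b + 12 has discriminant −23 < 0 and is irreducible over ℤ.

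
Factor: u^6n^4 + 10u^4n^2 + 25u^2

Every term has a factor of u^2; factoring it out leaves u^4n^4 + 10u^2n^2 + 25.
Recognize a perfect-square trinomial with the parts u^2n^2 and 5.

u^2(u^2n^2 + 5)^2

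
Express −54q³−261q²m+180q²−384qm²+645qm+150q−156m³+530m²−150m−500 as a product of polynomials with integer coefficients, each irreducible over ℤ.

−(6q+13m+10)(3q+2m−5)(3q+6m−10)

Group: 3q(−18q²−75qm+30q−78m²+70m+100) + (2m−5)(−18q²−75qm+30q−78m²+70m+100); both groups contain (−18q²−75qm+30q−78m²+70m+100), so (3q+2m−5) is a factor with cofactor −18q²−75qm+30q−78m²+70m+100.
The cofactor groups again: −18q²−75qm+30q−78m²+70m+100 = −6q(3q+6m−10) + (−13m−10)(3q+6m−10); both groups contain (3q+6m−10), giving −(6q+13m+10)(3q+6m−10).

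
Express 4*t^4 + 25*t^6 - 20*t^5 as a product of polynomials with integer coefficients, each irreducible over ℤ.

Pull out the common factor t^4, leaving 25*t^2 - 20*t + 4.
Recognize a perfect-square trinomial with the parts 2 and 5*t.

t^4*(5*t - 2)^2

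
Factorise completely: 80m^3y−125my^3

5my(4m+5y)(4m−5y)

Every term has a factor of 5my. Then 16m^2−25y^2 = (4m)² − (5y)².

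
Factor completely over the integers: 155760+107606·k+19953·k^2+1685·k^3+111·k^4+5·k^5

By the rational root theorem, k = -8 is a root, giving the factor (k+8) and quotient 5·k^4+71·k^3+1117·k^2+11017·k+19470.
Continuing, k = -11/5 is a root, so (5·k+11) is a factor; dividing leaves k^3+12·k^2+197·k+1770.
Continuing, k = -10 is a root, so (k+10) divides it; the quotient is k^2+2·k+177.
The quadratic k^2+2·k+177 has discriminant -704 < 0 and is irreducible over ℤ.

(5·k+11)·(k+10)·(k+8)·(k^2+2·k+177)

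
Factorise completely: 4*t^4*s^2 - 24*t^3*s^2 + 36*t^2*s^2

4*s^2*t^2*(t - 3)^2

Every term has a factor of 4*t^2*s^2; factoring it out leaves t^2 - 6*t + 9.
Recognize a perfect-square trinomial with the parts t and 3.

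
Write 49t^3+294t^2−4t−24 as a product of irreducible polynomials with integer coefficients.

Trying the rational-root candidates, t = −2/7 is a root, so (7t+2) is a factor; dividing leaves 7t^2+40t−12.
The remaining quadratic factors as (t+6)(7t−2).

(7t+2)(7t−2)(t+6)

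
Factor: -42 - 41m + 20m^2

(4m + 3)(5m - 14)

Need a pair with product 20·(-42) = -840 and sum -41: that's 15 and -56.
Split the middle term: 20m^2 + 15m - 56m - 42 = 5m(4m + 3) - 14(4m + 3).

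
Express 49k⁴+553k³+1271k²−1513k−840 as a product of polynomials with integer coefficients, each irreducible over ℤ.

By the rational root theorem, k = −3/7 is a root, so (7k+3) divides it; the quotient is 7k³+76k²+149k−280.
Next, k = 8/7 is a root, giving the factor (7k−8) and quotient k²+12k+35.
The remaining quadratic factors as (k+5)(k+7).

(7k+3)(7k−8)(k+5)(k+7)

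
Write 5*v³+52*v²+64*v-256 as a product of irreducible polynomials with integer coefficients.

By the rational root theorem, v = 8/5 is a root, so (5*v-8) divides it; the quotient is v²+12*v+32.
The remaining quadratic factors as (v+8)(v+4).

(5*v-8)*(v+4)*(v+8)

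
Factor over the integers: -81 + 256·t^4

(4·t + 3)·(4·t - 3)·(16·t^2 + 9)

(4·t)⁴ − (3)⁴ = ((4·t)² − (3)²)((4·t)² + (3)²); the first factor splits again, the second (16·t^2 + 9) is irreducible.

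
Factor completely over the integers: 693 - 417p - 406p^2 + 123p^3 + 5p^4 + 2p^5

Testing divisors of the constant over divisors of the leading coefficient, p = 1 is a root, so (p - 1) divides it; the quotient is 2p^4 + 7p^3 + 130p^2 - 276p - 693.
Next, p = -3/2 is a root, so (2p + 3) is a factor; dividing leaves p^3 + 2p^2 + 62p - 231.
Continuing, p = 3 is a root, so (p - 3) divides it; the quotient is p^2 + 5p + 77.
The quadratic p^2 + 5p + 77 has discriminant -283 < 0 and is irreducible over ℤ.

(2p + 3)(p - 1)(p - 3)(p^2 + 5p + 77)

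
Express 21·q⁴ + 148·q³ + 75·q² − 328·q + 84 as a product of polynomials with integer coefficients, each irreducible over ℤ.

Among the possible rational roots, q = −7/3 is a root, so (3·q + 7) is a factor; dividing leaves 7·q³ + 33·q² − 52·q + 12.
Next, q = 1 is a root, giving the factor (q − 1) and quotient 7·q² + 40·q − 12.
The remaining quadratic factors as (q + 6)(7·q − 2).

(3·q + 7)·(7·q − 2)·(q + 6)·(q − 1)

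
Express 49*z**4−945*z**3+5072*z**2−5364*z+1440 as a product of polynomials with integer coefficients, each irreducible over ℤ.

(7*z−3)*(7*z−6)*(z−10)*(z−8)

Trying the rational-root candidates, z = 3/7 is a root, giving the factor (7*z−3) and quotient 7*z**3−132*z**2+668*z−480.
Continuing, z = 8 is a root, so (z−8) is a factor; dividing leaves 7*z**2−76*z+60.
The remaining quadratic factors as (7*z−6)(z−10).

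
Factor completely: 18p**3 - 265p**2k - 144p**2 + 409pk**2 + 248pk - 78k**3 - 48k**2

(p - 13k - 8)(9p - 2k)(2p - 3k)

Group: 9p(2p**2 - 29pk - 16p + 39k**2 + 24k) - 2k(2p**2 - 29pk - 16p + 39k**2 + 24k); both groups contain (2p**2 - 29pk - 16p + 39k**2 + 24k), so (9p - 2k) is a factor with cofactor 2p**2 - 29pk - 16p + 39k**2 + 24k.
The cofactor groups again: 2p**2 - 29pk - 16p + 39k**2 + 24k = p(2p - 3k) + (-13k - 8)(2p - 3k); both groups contain (2p - 3k), giving (p - 13k - 8)(2p - 3k).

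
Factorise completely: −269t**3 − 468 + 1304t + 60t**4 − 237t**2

Testing divisors of the constant over divisors of the leading coefficient, t = −9/4 is a root, so (4t + 9) is a factor; dividing leaves 15t**3 − 101t**2 + 168t − 52.
Next, t = 2/5 is a root, so (5t − 2) is a factor; dividing leaves 3t**2 − 19t + 26.
The remaining quadratic factors as (t − 2)(3t − 13).

(3t − 13)(4t + 9)(5t − 2)(t − 2)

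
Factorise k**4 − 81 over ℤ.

(k + 3)(k − 3)(k**2 + 9)

Write as (k**2)² − (9)², then factor k**2 − 9 once more.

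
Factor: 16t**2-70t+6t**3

2t(3t-7)(t+5)

Pull out the common factor 2t, then factor the remaining trinomial.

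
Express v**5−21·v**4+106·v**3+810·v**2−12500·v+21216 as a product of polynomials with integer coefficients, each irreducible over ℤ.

(v+8)·(v−13)·(v−2)·(v**2−14·v+102)

Trying the rational-root candidates, v = 13 is a root, so (v−13) is a factor; dividing leaves v**4−8·v**3+2·v**2+836·v−1632.
Continuing, v = −8 is a root, so (v+8) is a factor; dividing leaves v**3−16·v**2+130·v−204.
Then v = 2 is a root, giving the factor (v−2) and quotient v**2−14·v+102.
The quadratic v**2−14·v+102 has discriminant −212 < 0 and is irreducible over ℤ.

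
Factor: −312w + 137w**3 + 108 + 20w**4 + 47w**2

(4w + 9)(5w − 2)(w + 6)(w − 1)

Trying the rational-root candidates, w = 2/5 is a root, giving the factor (5w − 2) and quotient 4w**3 + 29w**2 + 21w − 54.
Then w = −6 is a root, so (w + 6) is a factor; dividing leaves 4w**2 + 5w − 9.
The remaining quadratic factors as (w − 1)(4w + 9).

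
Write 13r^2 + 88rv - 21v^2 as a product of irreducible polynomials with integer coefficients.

Group: 13r(r + 7v) - 3v(r + 7v); both groups contain (r + 7v).

(13r - 3v)(r + 7v)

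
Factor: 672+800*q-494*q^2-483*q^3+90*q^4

By the rational root theorem, q = 4/3 is a root, giving the factor (3*q-4) and quotient 30*q^3-121*q^2-326*q-168.
Next, q = -4/5 is a root, so (5*q+4) is a factor; dividing leaves 6*q^2-29*q-42.
The remaining quadratic factors as (6*q+7)(q-6).

(3*q-4)*(5*q+4)*(6*q+7)*(q-6)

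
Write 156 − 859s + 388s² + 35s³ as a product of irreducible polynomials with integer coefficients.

Testing divisors of the constant over divisors of the leading coefficient, s = 12/7 is a root, so (7s − 12) divides it; the quotient is 5s² + 64s − 13.
The remaining quadratic factors as (s + 13)(5s − 1).

(5s − 1)(7s − 12)(s + 13)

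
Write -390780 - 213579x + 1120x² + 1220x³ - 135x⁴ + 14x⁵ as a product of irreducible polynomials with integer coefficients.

(2x + 15)(7x + 13)(x - 12)(x² - 7x + 167)

By the rational root theorem, x = 12 is a root, giving the factor (x - 12) and quotient 14x⁴ + 33x³ + 1616x² + 20512x + 32565.
Next, x = -13/7 is a root, so (7x + 13) divides it; the quotient is 2x³ + x² + 229x + 2505.
Continuing, x = -15/2 is a root, so (2x + 15) is a factor; dividing leaves x² - 7x + 167.
The quadratic x² - 7x + 167 has discriminant -619 < 0 and is irreducible over ℤ.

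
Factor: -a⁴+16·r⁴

(2·r-a)·(2·r+a)·(4·r²+a²)

Write as (4·r²)² − (a²)², then factor 4·r²-a² once more.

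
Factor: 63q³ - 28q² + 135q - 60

Group as (63q³ + 135q) + (-28q² - 60) = 9q(7q² + 15) - 4(7q² + 15).
Both groups share the factor (7q² + 15).

(9q - 4)(7q² + 15)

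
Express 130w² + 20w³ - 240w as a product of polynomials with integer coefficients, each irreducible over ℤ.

10w(2w - 3)(w + 8)

Pull out the common factor 10w, then factor the remaining trinomial.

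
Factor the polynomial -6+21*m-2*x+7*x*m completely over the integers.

Group as (7*x*m-2*x) + (21*m-6) = x*(7*m-2) + 3*(7*m-2).
Both groups share the factor (7*m-2).

(7*m-2)*(x+3)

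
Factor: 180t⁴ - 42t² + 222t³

Pull out the common factor 6t², then factor the remaining trinomial.

6t²(5t + 7)(6t - 1)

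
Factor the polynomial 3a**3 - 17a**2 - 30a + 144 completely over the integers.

(3a - 8)(a + 3)(a - 6)

By the rational root theorem, a = 6 is a root, so (a - 6) is a factor; dividing leaves 3a**2 + a - 24.
The remaining quadratic factors as (a + 3)(3a - 8).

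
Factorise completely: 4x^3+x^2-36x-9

(4x+1)(x+3)(x-3)

By the rational root theorem, x = 3 is a root, giving the factor (x-3) and quotient 4x^2+13x+3.
The remaining quadratic factors as (x+3)(4x+1).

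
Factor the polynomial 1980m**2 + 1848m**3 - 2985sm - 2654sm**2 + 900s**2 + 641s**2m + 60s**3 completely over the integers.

(12s - 11m)(5s - 12m)(s + 14m + 15)

Group: 5s(12s**2 + 157sm + 180s - 154m**2 - 165m) - 12m(12s**2 + 157sm + 180s - 154m**2 - 165m); both groups contain (12s**2 + 157sm + 180s - 154m**2 - 165m), so (5s - 12m) is a factor with cofactor 12s**2 + 157sm + 180s - 154m**2 - 165m.
The cofactor groups again: 12s**2 + 157sm + 180s - 154m**2 - 165m = s(12s - 11m) + (14m + 15)(12s - 11m); both groups contain (12s - 11m), giving (s + 14m + 15)(12s - 11m).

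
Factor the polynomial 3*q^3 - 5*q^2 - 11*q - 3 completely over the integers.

(3*q + 1)*(q + 1)*(q - 3)

Among the possible rational roots, q = -1/3 is a root, so (3*q + 1) divides it; the quotient is q^2 - 2*q - 3.
The remaining quadratic factors as (q - 3)(q + 1).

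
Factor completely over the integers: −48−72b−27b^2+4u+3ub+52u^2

Group: 4u(13u−9b−12) + (3b+4)(13u−9b−12); both groups contain (13u−9b−12).

(13u−9b−12)(4u+3b+4)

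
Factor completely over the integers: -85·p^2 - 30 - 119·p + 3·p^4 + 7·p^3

(3·p + 1)·(p + 1)·(p + 6)·(p - 5)

By the rational root theorem, p = 5 is a root, giving the factor (p - 5) and quotient 3·p^3 + 22·p^2 + 25·p + 6.
Next, p = -6 is a root, so (p + 6) divides it; the quotient is 3·p^2 + 4·p + 1.
The remaining quadratic factors as (p + 1)(3·p + 1).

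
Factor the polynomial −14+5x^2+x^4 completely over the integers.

Substitute u = x^2 to get a quadratic in u, then factor.
x^2+7 is irreducible over ℤ (always positive, so no real roots).
x^2−2 is irreducible over ℤ (2 is not a perfect square).

(x^2+7)(x^2−2)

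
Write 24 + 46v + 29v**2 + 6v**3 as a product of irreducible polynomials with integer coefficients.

Testing divisors of the constant over divisors of the leading coefficient, v = −3/2 is a root, so (2v + 3) is a factor; dividing leaves 3v**2 + 10v + 8.
The remaining quadratic factors as (3v + 4)(v + 2).

(2v + 3)(3v + 4)(v + 2)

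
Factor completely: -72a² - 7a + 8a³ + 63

(a - 9)(8a² - 7)

Group as (8a³ - 7a) + (-72a² + 63) = a(8a² - 7) - 9(8a² - 7).
Both groups share the factor (8a² - 7).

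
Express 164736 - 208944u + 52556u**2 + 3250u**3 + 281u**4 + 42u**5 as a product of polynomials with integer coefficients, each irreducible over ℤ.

Testing divisors of the constant over divisors of the leading coefficient, u = 13/6 is a root, giving the factor (6u - 13) and quotient 7u**4 + 62u**3 + 676u**2 + 10224u - 12672.
Continuing, u = 8/7 is a root, giving the factor (7u - 8) and quotient u**3 + 10u**2 + 108u + 1584.
Next, u = -12 is a root, so (u + 12) is a factor; dividing leaves u**2 - 2u + 132.
The quadratic u**2 - 2u + 132 has discriminant -524 < 0 and is irreducible over ℤ.

(6u - 13)(7u - 8)(u + 12)(u**2 - 2u + 132)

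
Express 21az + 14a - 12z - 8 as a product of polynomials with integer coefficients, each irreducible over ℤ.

(3z + 2)(7a - 4)

Group as (21az + 14a) + (-12z - 8) = 7a(3z + 2) - 4(3z + 2).
Both groups share the factor (3z + 2).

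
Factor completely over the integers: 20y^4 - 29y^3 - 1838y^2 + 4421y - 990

(4y - 1)(5y - 11)(y + 10)(y - 9)

Trying the rational-root candidates, y = -10 is a root, giving the factor (y + 10) and quotient 20y^3 - 229y^2 + 452y - 99.
Then y = 1/4 is a root, so (4y - 1) is a factor; dividing leaves 5y^2 - 56y + 99.
The remaining quadratic factors as (5y - 11)(y - 9).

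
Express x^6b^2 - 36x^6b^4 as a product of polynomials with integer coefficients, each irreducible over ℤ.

Factor out x^6b^2 first: what remains is -36b^2 + 1.
Recognize a difference of squares with the parts 1 and 6b.

-b^2x^6(6b + 1)(6b - 1)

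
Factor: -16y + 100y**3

4y(5y + 2)(5y - 2)

Pull out the common factor 4y; 25y**2 - 4 is a difference of squares.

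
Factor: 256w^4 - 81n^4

(4w - 3n)(4w + 3n)(16w^2 + 9n^2)

Write as (16w^2)² − (9n^2)², then factor 16w^2 - 9n^2 once more.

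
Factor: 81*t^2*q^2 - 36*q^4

9*q^2*(3*t - 2*q)*(3*t + 2*q)

Pull out the common factor 9*q^2; 9*t^2 - 4*q^2 is a difference of squares.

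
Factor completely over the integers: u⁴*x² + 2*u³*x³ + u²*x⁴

u²*x²*(u + x)²

Factor out u²*x² first: what remains is u² + 2*u*x + x².
Recognize a perfect-square trinomial with the parts x and u.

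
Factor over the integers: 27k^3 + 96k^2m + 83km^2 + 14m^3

(3k + 7m)(9k + 2m)(k + m)

Group: 9k(3k^2 + 10km + 7m^2) + 2m(3k^2 + 10km + 7m^2); both groups contain (3k^2 + 10km + 7m^2), so (9k + 2m) is a factor with cofactor 3k^2 + 10km + 7m^2.
The cofactor groups again: 3k^2 + 10km + 7m^2 = 3k(k + m) + 7m(k + m); both groups contain (k + m), giving (3k + 7m)(k + m).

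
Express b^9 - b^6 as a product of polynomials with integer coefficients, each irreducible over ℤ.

b^6·(b - 1)·(b^2 + b + 1)

Every term has a factor of b^6; factoring it out leaves b^3 - 1.
Recognize a difference of cubes with the parts b and 1.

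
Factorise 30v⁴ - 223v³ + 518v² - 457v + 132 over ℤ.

(5v - 3)(6v - 11)(v - 1)(v - 4)

Trying the rational-root candidates, v = 4 is a root, giving the factor (v - 4) and quotient 30v³ - 103v² + 106v - 33.
Continuing, v = 3/5 is a root, so (5v - 3) divides it; the quotient is 6v² - 17v + 11.
The remaining quadratic factors as (6v - 11)(v - 1).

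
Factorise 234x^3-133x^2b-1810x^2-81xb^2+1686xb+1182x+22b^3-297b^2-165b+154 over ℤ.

Group: 9x(26x^2-9xb-204x-11b^2+143b+154) + (-2b+1)(26x^2-9xb-204x-11b^2+143b+154); both groups contain (26x^2-9xb-204x-11b^2+143b+154), so (9x-2b+1) is a factor with cofactor 26x^2-9xb-204x-11b^2+143b+154.
The cofactor groups again: 26x^2-9xb-204x-11b^2+143b+154 = 2x(13x-11b-11) + (b-14)(13x-11b-11); both groups contain (13x-11b-11), giving (2x+b-14)(13x-11b-11).

(13x-11b-11)(9x-2b+1)(2x+b-14)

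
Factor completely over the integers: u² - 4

(u + 2)(u - 2)

Two integers with product -4 and sum 0 are -2 and 2.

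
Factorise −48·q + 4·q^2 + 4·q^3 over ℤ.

4·q·(q + 4)·(q − 3)

Pull out the common factor 4·q, then factor the remaining trinomial.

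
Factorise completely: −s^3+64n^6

(4n^2−s)(16n^4+4n^2s+s^2)

Recognize a difference of cubes with the parts 4n^2 and s.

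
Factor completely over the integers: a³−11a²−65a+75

(a+5)(a−1)(a−15)

By the rational root theorem, a = 15 is a root, so (a−15) is a factor; dividing leaves a²+4a−5.
The remaining quadratic factors as (a−1)(a+5).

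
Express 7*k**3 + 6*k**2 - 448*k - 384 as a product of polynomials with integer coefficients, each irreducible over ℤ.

Trying the rational-root candidates, k = -6/7 is a root, so (7*k + 6) is a factor; dividing leaves k**2 - 64.
The remaining quadratic factors as (k + 8)(k - 8).

(7*k + 6)*(k + 8)*(k - 8)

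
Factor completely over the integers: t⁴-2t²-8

(t+2)(t-2)(t²+2)

Substitute u = t² to get a quadratic in u, then factor.
t²-4 is a difference of squares.
t²+2 is irreducible over ℤ (always positive, so no real roots).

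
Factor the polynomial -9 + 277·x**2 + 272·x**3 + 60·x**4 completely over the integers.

(2·x + 3)·(5·x + 1)·(6·x - 1)·(x + 3)

Among the possible rational roots, x = -1/5 is a root, so (5·x + 1) is a factor; dividing leaves 12·x**3 + 52·x**2 + 45·x - 9.
Then x = -3 is a root, so (x + 3) divides it; the quotient is 12·x**2 + 16·x - 3.
The remaining quadratic factors as (2·x + 3)(6·x - 1).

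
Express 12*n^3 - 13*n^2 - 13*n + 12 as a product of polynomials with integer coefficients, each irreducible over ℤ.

(3*n - 4)*(4*n - 3)*(n + 1)

Testing divisors of the constant over divisors of the leading coefficient, n = -1 is a root, so (n + 1) is a factor; dividing leaves 12*n^2 - 25*n + 12.
The remaining quadratic factors as (4*n - 3)(3*n - 4).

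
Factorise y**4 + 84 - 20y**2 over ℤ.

Substitute u = y**2 to get a quadratic in u, then factor.
y**2 - 14 is irreducible over ℤ (14 is not a perfect square).
y**2 - 6 is irreducible over ℤ (6 is not a perfect square).

(y**2 - 14)(y**2 - 6)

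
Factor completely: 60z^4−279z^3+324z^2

3z^2(4z−9)(5z−12)

Pull out the common factor 3z^2, then factor the remaining trinomial.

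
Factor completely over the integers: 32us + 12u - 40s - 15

(4u - 5)(8s + 3)

Group as (32us + 12u) + (-40s - 15) = 4u(8s + 3) - 5(8s + 3).
Both groups share the factor (8s + 3).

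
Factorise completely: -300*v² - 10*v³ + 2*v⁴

Pull out the common factor 2*v², then factor the remaining trinomial.

2*v²*(v + 10)*(v - 15)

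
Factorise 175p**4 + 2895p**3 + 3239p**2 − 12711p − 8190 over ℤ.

(5p + 14)(5p + 3)(7p − 13)(p + 15)

Trying the rational-root candidates, p = −15 is a root, so (p + 15) divides it; the quotient is 175p**3 + 270p**2 − 811p − 546.
Then p = −14/5 is a root, giving the factor (5p + 14) and quotient 35p**2 − 44p − 39.
The remaining quadratic factors as (5p + 3)(7p − 13).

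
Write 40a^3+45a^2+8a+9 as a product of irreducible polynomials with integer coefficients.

Group as (40a^3+8a) + (45a^2+9) = 8a(5a^2+1) + 9(5a^2+1).
Both groups share the factor (5a^2+1).

(8a+9)(5a^2+1)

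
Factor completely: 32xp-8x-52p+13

Group as (32xp-8x) + (-52p+13) = 8x(4p-1) - 13(4p-1).
Both groups share the factor (4p-1).

(4p-1)(8x-13)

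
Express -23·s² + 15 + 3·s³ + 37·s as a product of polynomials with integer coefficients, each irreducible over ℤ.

Trying the rational-root candidates, s = 5 is a root, giving the factor (s - 5) and quotient 3·s² - 8·s - 3.
The remaining quadratic factors as (s - 3)(3·s + 1).

(3·s + 1)·(s - 3)·(s - 5)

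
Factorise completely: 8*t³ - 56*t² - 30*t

Pull out the common factor 2*t, then factor the remaining trinomial.

2*t*(2*t + 1)*(2*t - 15)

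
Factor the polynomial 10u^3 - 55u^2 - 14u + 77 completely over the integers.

(2u - 11)(5u^2 - 7)

Group as (10u^3 - 14u) + (-55u^2 + 77) = 2u(5u^2 - 7) - 11(5u^2 - 7).
Both groups share the factor (5u^2 - 7).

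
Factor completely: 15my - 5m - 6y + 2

(3y - 1)(5m - 2)

Group as (15my - 5m) + (-6y + 2) = 5m(3y - 1) - 2(3y - 1).
Both groups share the factor (3y - 1).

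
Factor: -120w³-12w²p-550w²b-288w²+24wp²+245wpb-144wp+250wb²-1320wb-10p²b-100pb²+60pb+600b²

-(5w-2p+12)(12w-5b)(2w+p+10b)

Group: 2w(-60w²+24wp+25wb-144w-10pb+60b) + (p+10b)(-60w²+24wp+25wb-144w-10pb+60b); both groups contain (-60w²+24wp+25wb-144w-10pb+60b), so (2w+p+10b) is a factor with cofactor -60w²+24wp+25wb-144w-10pb+60b.
The cofactor groups again: -60w²+24wp+25wb-144w-10pb+60b = -12w(5w-2p+12) + 5b(5w-2p+12); both groups contain (5w-2p+12), giving -(12w-5b)(5w-2p+12).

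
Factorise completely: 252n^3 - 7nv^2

Pull out the common factor 7n; 36n^2 - v^2 is a difference of squares.

7n(6n + v)(6n - v)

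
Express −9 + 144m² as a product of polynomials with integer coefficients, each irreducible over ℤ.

Factor out 9, leaving 16m² − 1, which is a difference of two squares.

9(4m + 1)(4m − 1)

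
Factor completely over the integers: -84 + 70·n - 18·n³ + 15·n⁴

Group as (15·n⁴ + 70·n) + (-18·n³ - 84) = 5·n·(3·n³ + 14) - 6·(3·n³ + 14).
Both groups share the factor (3·n³ + 14).

(5·n - 6)·(3·n³ + 14)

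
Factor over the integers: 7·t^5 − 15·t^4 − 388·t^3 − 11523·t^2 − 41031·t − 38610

Testing divisors of the constant over divisors of the leading coefficient, t = −13/7 is a root, giving the factor (7·t + 13) and quotient t^4 − 4·t^3 − 48·t^2 − 1557·t − 2970.
Then t = 15 is a root, giving the factor (t − 15) and quotient t^3 + 11·t^2 + 117·t + 198.
Then t = −2 is a root, so (t + 2) is a factor; dividing leaves t^2 + 9·t + 99.
The quadratic t^2 + 9·t + 99 has discriminant −315 < 0 and is irreducible over ℤ.

(7·t + 13)·(t + 2)·(t − 15)·(t^2 + 9·t + 99)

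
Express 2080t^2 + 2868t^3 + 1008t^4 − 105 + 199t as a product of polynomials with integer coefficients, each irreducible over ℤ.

(4t + 7)(6t + 5)(6t − 1)(7t + 3)

Testing divisors of the constant over divisors of the leading coefficient, t = −3/7 is a root, so (7t + 3) is a factor; dividing leaves 144t^3 + 348t^2 + 148t − 35.
Next, t = −7/4 is a root, giving the factor (4t + 7) and quotient 36t^2 + 24t − 5.
The remaining quadratic factors as (6t + 5)(6t − 1).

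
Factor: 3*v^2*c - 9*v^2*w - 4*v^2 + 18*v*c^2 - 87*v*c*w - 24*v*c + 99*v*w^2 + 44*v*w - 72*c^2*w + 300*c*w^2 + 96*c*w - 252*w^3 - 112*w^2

(3*c - 9*w - 4)*(v + 6*c - 7*w)*(v - 4*w)

Group: v*(3*v*c - 9*v*w - 4*v - 12*c*w + 36*w^2 + 16*w) + (6*c - 7*w)*(3*v*c - 9*v*w - 4*v - 12*c*w + 36*w^2 + 16*w); both groups contain (3*v*c - 9*v*w - 4*v - 12*c*w + 36*w^2 + 16*w), so (v + 6*c - 7*w) is a factor with cofactor 3*v*c - 9*v*w - 4*v - 12*c*w + 36*w^2 + 16*w.
The cofactor groups again: 3*v*c - 9*v*w - 4*v - 12*c*w + 36*w^2 + 16*w = v*(3*c - 9*w - 4) - 4*w*(3*c - 9*w - 4); both groups contain (3*c - 9*w - 4), giving (v - 4*w)*(3*c - 9*w - 4).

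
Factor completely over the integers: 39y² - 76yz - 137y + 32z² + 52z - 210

(13y - 8z + 15)(3y - 4z - 14)

Group: 3y(13y - 8z + 15) + (-4z - 14)(13y - 8z + 15); both groups contain (13y - 8z + 15).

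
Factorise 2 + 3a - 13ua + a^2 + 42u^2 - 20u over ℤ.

Group: 7u(6u - a - 2) + (-a - 1)(6u - a - 2); both groups contain (6u - a - 2).

(6u - a - 2)(7u - a - 1)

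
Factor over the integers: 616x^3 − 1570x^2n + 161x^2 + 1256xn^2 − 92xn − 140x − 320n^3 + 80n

(8x − 10n + 5)(7x − 4n)(11x − 8n − 4)

Group: 7x(88x^2 − 174xn + 23x + 80n^2 − 20) − 4n(88x^2 − 174xn + 23x + 80n^2 − 20); both groups contain (88x^2 − 174xn + 23x + 80n^2 − 20), so (7x − 4n) is a factor with cofactor 88x^2 − 174xn + 23x + 80n^2 − 20.
The cofactor groups again: 88x^2 − 174xn + 23x + 80n^2 − 20 = 11x(8x − 10n + 5) + (−8n − 4)(8x − 10n + 5); both groups contain (8x − 10n + 5), giving (11x − 8n − 4)(8x − 10n + 5).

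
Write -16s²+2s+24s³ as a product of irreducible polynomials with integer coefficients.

2s(2s-1)(6s-1)

Pull out the common factor 2s, then factor the remaining trinomial.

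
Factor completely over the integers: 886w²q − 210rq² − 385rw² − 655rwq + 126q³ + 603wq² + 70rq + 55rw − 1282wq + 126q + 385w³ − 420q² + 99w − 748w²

−(5r − 5w − 3q + 9)(11w + 14q)(7w + 3q − 1)

Group: 5r(−77w² − 131wq + 11w − 42q² + 14q) + (−5w − 3q + 9)(−77w² − 131wq + 11w − 42q² + 14q); both groups contain (−77w² − 131wq + 11w − 42q² + 14q), so (5r − 5w − 3q + 9) is a factor with cofactor −77w² − 131wq + 11w − 42q² + 14q.
The cofactor groups again: −77w² − 131wq + 11w − 42q² + 14q = −7w(11w + 14q) + (−3q + 1)(11w + 14q); both groups contain (11w + 14q), giving −(7w + 3q − 1)(11w + 14q).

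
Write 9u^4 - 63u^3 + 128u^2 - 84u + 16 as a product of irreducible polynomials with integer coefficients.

(3u - 1)(3u - 2)(u - 2)(u - 4)

Among the possible rational roots, u = 4 is a root, so (u - 4) is a factor; dividing leaves 9u^3 - 27u^2 + 20u - 4.
Then u = 1/3 is a root, so (3u - 1) is a factor; dividing leaves 3u^2 - 8u + 4.
The remaining quadratic factors as (u - 2)(3u - 2).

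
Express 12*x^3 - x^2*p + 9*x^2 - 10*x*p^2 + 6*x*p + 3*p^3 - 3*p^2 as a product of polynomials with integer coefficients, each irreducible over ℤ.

Group: 3*x*(4*x^2 + x*p + 3*x - 3*p^2 + 3*p) - p*(4*x^2 + x*p + 3*x - 3*p^2 + 3*p); both groups contain (4*x^2 + x*p + 3*x - 3*p^2 + 3*p), so (3*x - p) is a factor with cofactor 4*x^2 + x*p + 3*x - 3*p^2 + 3*p.
The cofactor groups again: 4*x^2 + x*p + 3*x - 3*p^2 + 3*p = x*(4*x - 3*p + 3) + p*(4*x - 3*p + 3); both groups contain (4*x - 3*p + 3), giving (x + p)*(4*x - 3*p + 3).

(4*x - 3*p + 3)*(3*x - p)*(x + p)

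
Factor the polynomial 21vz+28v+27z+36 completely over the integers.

Group as (21vz+28v) + (27z+36) = 7v(3z+4) + 9(3z+4).
Both groups share the factor (3z+4).

(3z+4)(7v+9)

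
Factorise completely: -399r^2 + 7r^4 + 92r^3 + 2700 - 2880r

(7r - 6)(r + 15)(r + 5)(r - 6)

Testing divisors of the constant over divisors of the leading coefficient, r = 6 is a root, so (r - 6) is a factor; dividing leaves 7r^3 + 134r^2 + 405r - 450.
Continuing, r = -15 is a root, so (r + 15) divides it; the quotient is 7r^2 + 29r - 30.
The remaining quadratic factors as (7r - 6)(r + 5).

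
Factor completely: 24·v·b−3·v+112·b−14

(3·v+14)·(8·b−1)

Group as (24·v·b−3·v) + (112·b−14) = 3·v·(8·b−1) + 14·(8·b−1).
Both groups share the factor (8·b−1).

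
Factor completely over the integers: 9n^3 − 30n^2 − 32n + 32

(3n + 4)(3n − 2)(n − 4)

Testing divisors of the constant over divisors of the leading coefficient, n = 2/3 is a root, so (3n − 2) is a factor; dividing leaves 3n^2 − 8n − 16.
The remaining quadratic factors as (3n + 4)(n − 4).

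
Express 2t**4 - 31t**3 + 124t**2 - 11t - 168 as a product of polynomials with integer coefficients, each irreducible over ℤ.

By the rational root theorem, t = 3/2 is a root, so (2t - 3) is a factor; dividing leaves t**3 - 14t**2 + 41t + 56.
Next, t = -1 is a root, so (t + 1) is a factor; dividing leaves t**2 - 15t + 56.
The remaining quadratic factors as (t - 7)(t - 8).

(2t - 3)(t + 1)(t - 7)(t - 8)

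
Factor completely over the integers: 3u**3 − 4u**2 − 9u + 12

Group as (3u**3 − 9u) + (−4u**2 + 12) = 3u(u**2 − 3) − 4(u**2 − 3).
Both groups share the factor (u**2 − 3).

(3u − 4)(u**2 − 3)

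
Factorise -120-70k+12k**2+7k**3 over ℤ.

Group as (7k**3-70k) + (12k**2-120) = 7k(k**2-10) + 12(k**2-10).
Both groups share the factor (k**2-10).

(7k+12)(k**2-10)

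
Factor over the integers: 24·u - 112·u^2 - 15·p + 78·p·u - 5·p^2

Group: -p·(5·p - 8·u) + (14·u - 3)·(5·p - 8·u); both groups contain (5·p - 8·u).

-(5·p - 8·u)·(p - 14·u + 3)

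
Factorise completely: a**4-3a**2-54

Substitute u = a**2 to get a quadratic in u, then factor.
a**2-9 is a difference of squares.
a**2+6 is irreducible over ℤ (always positive, so no real roots).

(a+3)(a-3)(a**2+6)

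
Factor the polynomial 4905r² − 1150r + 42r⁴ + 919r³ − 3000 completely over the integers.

(6r − 5)(7r + 5)(r + 10)(r + 12)

Among the possible rational roots, r = −10 is a root, so (r + 10) divides it; the quotient is 42r³ + 499r² − 85r − 300.
Continuing, r = −5/7 is a root, so (7r + 5) is a factor; dividing leaves 6r² + 67r − 60.
The remaining quadratic factors as (r + 12)(6r − 5).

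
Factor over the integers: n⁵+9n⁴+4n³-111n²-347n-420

Testing divisors of the constant over divisors of the leading coefficient, n = -3 is a root, so (n+3) is a factor; dividing leaves n⁴+6n³-14n²-69n-140.
Continuing, n = -7 is a root, so (n+7) is a factor; dividing leaves n³-n²-7n-20.
Continuing, n = 4 is a root, so (n-4) is a factor; dividing leaves n²+3n+5.
The quadratic n²+3n+5 has discriminant -11 < 0 and is irreducible over ℤ.

(n+3)(n+7)(n-4)(n²+3n+5)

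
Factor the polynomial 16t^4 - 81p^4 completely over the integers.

(2t - 3p)(2t + 3p)(4t^2 + 9p^2)

(2t)⁴ − (3p)⁴ = ((2t)² − (3p)²)((2t)² + (3p)²); the first factor splits again, the second (4t^2 + 9p^2) is irreducible.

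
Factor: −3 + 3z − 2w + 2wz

Group as (2wz − 2w) + (3z − 3) = 2w(z − 1) + 3(z − 1).
Both groups share the factor (z − 1).

(2w + 3)(z − 1)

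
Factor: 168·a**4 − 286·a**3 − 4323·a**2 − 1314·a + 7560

By the rational root theorem, a = −15/4 is a root, so (4·a + 15) is a factor; dividing leaves 42·a**3 − 229·a**2 − 222·a + 504.
Continuing, a = 7/6 is a root, so (6·a − 7) is a factor; dividing leaves 7·a**2 − 30·a − 72.
The remaining quadratic factors as (7·a + 12)(a − 6).

(4·a + 15)·(6·a − 7)·(7·a + 12)·(a − 6)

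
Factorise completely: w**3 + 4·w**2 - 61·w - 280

Testing divisors of the constant over divisors of the leading coefficient, w = -7 is a root, giving the factor (w + 7) and quotient w**2 - 3·w - 40.
The remaining quadratic factors as (w - 8)(w + 5).

(w + 5)·(w + 7)·(w - 8)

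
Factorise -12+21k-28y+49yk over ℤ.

Group as (49yk-28y) + (21k-12) = 7y(7k-4) + 3(7k-4).
Both groups share the factor (7k-4).

(7k-4)(7y+3)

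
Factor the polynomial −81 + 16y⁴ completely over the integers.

(2y + 3)(2y − 3)(4y² + 9)

Difference of squares twice: with A = 2y and B = 3, A⁴ − B⁴ = (A² − B²)(A² + B²), and A² − B² factors again.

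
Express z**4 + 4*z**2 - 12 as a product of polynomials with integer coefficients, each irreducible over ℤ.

(z**2 + 6)*(z**2 - 2)

Substitute u = z**2 to get a quadratic in u, then factor.
z**2 + 6 is irreducible over ℤ (always positive, so no real roots).
z**2 - 2 is irreducible over ℤ (2 is not a perfect square).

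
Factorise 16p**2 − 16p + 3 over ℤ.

Need a pair with product 16·3 = 48 and sum −16: that's −4 and −12.
Split the middle term: 16p**2 − 4p − 12p + 3 = 4p(4p − 1) − 3(4p − 1).

(4p − 1)(4p − 3)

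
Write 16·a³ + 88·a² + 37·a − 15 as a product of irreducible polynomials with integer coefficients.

Testing divisors of the constant over divisors of the leading coefficient, a = −5 is a root, so (a + 5) is a factor; dividing leaves 16·a² + 8·a − 3.
The remaining quadratic factors as (4·a − 1)(4·a + 3).

(4·a + 3)·(4·a − 1)·(a + 5)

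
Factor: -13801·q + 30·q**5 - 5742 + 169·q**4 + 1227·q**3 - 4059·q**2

(2·q + 1)·(3·q - 11)·(5·q + 9)·(q**2 + 7·q + 58)

Testing divisors of the constant over divisors of the leading coefficient, q = -1/2 is a root, giving the factor (2·q + 1) and quotient 15·q**4 + 77·q**3 + 575·q**2 - 2317·q - 5742.
Then q = -9/5 is a root, so (5·q + 9) divides it; the quotient is 3·q**3 + 10·q**2 + 97·q - 638.
Then q = 11/3 is a root, giving the factor (3·q - 11) and quotient q**2 + 7·q + 58.
The quadratic q**2 + 7·q + 58 has discriminant -183 < 0 and is irreducible over ℤ.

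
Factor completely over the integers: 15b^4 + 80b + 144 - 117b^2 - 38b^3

Among the possible rational roots, b = -9/5 is a root, so (5b + 9) divides it; the quotient is 3b^3 - 13b^2 + 16.
Then b = 4 is a root, giving the factor (b - 4) and quotient 3b^2 - b - 4.
The remaining quadratic factors as (b + 1)(3b - 4).

(3b - 4)(5b + 9)(b + 1)(b - 4)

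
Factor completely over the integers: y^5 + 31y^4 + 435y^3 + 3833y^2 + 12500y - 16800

Among the possible rational roots, y = -8 is a root, so (y + 8) is a factor; dividing leaves y^4 + 23y^3 + 251y^2 + 1825y - 2100.
Next, y = -15 is a root, giving the factor (y + 15) and quotient y^3 + 8y^2 + 131y - 140.
Continuing, y = 1 is a root, so (y - 1) is a factor; dividing leaves y^2 + 9y + 140.
The quadratic y^2 + 9y + 140 has discriminant -479 < 0 and is irreducible over ℤ.

(y + 15)(y + 8)(y - 1)(y^2 + 9y + 140)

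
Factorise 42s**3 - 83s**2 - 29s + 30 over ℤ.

(2s - 1)(3s + 2)(7s - 15)

Among the possible rational roots, s = -2/3 is a root, so (3s + 2) is a factor; dividing leaves 14s**2 - 37s + 15.
The remaining quadratic factors as (2s - 1)(7s - 15).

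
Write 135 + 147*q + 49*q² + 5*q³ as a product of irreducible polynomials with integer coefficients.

(5*q + 9)*(q + 3)*(q + 5)

Trying the rational-root candidates, q = −9/5 is a root, so (5*q + 9) divides it; the quotient is q² + 8*q + 15.
The remaining quadratic factors as (q + 3)(q + 5).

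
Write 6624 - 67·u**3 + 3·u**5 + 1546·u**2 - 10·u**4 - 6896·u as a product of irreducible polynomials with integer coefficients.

(3·u - 4)·(u + 9)·(u - 4)·(u**2 - 7·u + 46)

Testing divisors of the constant over divisors of the leading coefficient, u = 4/3 is a root, giving the factor (3·u - 4) and quotient u**4 - 2·u**3 - 25·u**2 + 482·u - 1656.
Then u = 4 is a root, so (u - 4) divides it; the quotient is u**3 + 2·u**2 - 17·u + 414.
Then u = -9 is a root, giving the factor (u + 9) and quotient u**2 - 7·u + 46.
The quadratic u**2 - 7·u + 46 has discriminant -135 < 0 and is irreducible over ℤ.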